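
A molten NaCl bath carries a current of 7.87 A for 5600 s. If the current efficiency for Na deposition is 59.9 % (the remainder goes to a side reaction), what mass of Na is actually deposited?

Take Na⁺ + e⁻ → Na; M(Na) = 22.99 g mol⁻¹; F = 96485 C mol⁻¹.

Q = I·t = 7.870 × 5600.0 = 44070 C.
n(e⁻) = 44070/96485 = 0.4568 mol; theoretically n(Na) = 0.4568/1 = 0.4568 mol, m_theo = 10.50 g.
At 59.9 % efficiency, m_actual = 0.599 × 10.50 = 6.29 g.

6.29 g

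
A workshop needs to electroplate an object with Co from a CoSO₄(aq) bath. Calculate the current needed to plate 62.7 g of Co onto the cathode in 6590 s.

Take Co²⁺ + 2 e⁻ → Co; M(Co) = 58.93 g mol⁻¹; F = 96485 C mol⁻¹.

n(Co) = 62.7 / 58.93 = 1.064 mol.
n(e⁻) = 2 × 1.064 = 2.128 mol.
Q = n(e⁻)·F = 2.128 × 96485 = 205300 C.
I = Q/t = 205300 / 6590.0 s = 31.2 A.

31.2 A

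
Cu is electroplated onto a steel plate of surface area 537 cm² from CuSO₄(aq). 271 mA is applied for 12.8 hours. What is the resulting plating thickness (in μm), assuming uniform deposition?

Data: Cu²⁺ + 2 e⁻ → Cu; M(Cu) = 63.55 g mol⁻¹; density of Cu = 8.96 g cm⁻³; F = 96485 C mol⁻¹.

8.55 μm

Q = I·t = 0.2710 × 46080 = 12490 C; n(e⁻) = 0.1294 mol.
n(Cu) = n(e⁻)/2 = 0.06471 mol, so m = 0.06471 × 63.55 = 4.113 g.
Volume = m/ρ = 4.113 / 8.96 = 0.4590 cm³.
Thickness = V/A = 0.4590 / 537 = 8.55 × 10⁻⁴ cm = 8.55 μm.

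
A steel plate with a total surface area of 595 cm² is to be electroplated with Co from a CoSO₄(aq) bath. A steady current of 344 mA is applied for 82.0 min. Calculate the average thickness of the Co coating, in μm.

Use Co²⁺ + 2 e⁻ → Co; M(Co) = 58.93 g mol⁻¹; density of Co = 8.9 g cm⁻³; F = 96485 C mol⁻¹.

Q = I·t = 0.3440 × 4920.0 = 1692 C; n(e⁻) = 0.01754 mol.
n(Co) = n(e⁻)/2 = 0.008771 mol, so m = 0.008771 × 58.93 = 0.5169 g.
Volume = m/ρ = 0.5169 / 8.9 = 0.05807 cm³.
Thickness = V/A = 0.05807 / 595 = 9.76 × 10⁻⁵ cm = 0.976 μm.

0.976 μm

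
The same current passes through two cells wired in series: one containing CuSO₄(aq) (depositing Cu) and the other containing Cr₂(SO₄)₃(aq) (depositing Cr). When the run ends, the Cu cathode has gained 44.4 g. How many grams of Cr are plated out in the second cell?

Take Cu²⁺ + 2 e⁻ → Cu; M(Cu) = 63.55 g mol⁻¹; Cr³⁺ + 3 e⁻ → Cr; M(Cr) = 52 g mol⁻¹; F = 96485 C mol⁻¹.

24.2 g

n(Cu) = 44.4 / 63.55 = 0.6987 mol.
Since Cu²⁺ + 2 e⁻ → Cu, n(e⁻) passed = 2 × 0.6987 = 1.397 mol.
Cells in series carry the same charge, so the same 1.397 mol of electrons passes through cell 2.
Cr³⁺ + 3 e⁻ → Cr, so n(Cr) = 1.397 / 3 = 0.4658 mol.
m(Cr) = 0.4658 × 52 = 24.2 g.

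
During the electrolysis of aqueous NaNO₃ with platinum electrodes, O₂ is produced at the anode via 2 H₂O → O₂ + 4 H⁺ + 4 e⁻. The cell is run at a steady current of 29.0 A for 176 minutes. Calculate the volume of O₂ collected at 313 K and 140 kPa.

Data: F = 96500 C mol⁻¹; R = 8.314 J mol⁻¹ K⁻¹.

14.7 L

Q = I·t = 29.00 A × 10560 s = 306200 C.
n(e⁻) = Q/F = 306200 / 96500 = 3.173 mol.
4 electrons are transferred per O₂ molecule, so n(O₂) = 3.173 / 4 = 0.7934 mol.
V = nRT/P = (0.7934 × 8.314 × 313) / (140 × 10³ Pa) = 0.0147 m³ = 14.7 L.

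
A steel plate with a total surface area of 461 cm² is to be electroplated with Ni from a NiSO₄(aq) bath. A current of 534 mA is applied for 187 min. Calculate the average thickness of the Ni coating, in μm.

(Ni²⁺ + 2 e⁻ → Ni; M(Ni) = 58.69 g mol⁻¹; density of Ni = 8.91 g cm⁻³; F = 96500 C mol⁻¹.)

Q = I·t = 0.5340 × 11220 = 5991 C; n(e⁻) = 0.06209 mol.
n(Ni) = n(e⁻)/2 = 0.03104 mol, so m = 0.03104 × 58.69 = 1.822 g.
Volume = m/ρ = 1.822 / 8.91 = 0.2045 cm³.
Thickness = V/A = 0.2045 / 461 = 4.44 × 10⁻⁴ cm = 4.44 μm.

4.44 μm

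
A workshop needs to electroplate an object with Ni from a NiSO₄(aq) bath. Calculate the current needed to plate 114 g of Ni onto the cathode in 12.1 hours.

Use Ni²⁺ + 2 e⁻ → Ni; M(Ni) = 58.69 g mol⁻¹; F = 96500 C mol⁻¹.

8.61 A

n(Ni) = 114 / 58.69 = 1.942 mol.
n(e⁻) = 2 × 1.942 = 3.885 mol.
Q = n(e⁻)·F = 3.885 × 96500 = 374900 C.
I = Q/t = 374900 / 43560 s = 8.61 A.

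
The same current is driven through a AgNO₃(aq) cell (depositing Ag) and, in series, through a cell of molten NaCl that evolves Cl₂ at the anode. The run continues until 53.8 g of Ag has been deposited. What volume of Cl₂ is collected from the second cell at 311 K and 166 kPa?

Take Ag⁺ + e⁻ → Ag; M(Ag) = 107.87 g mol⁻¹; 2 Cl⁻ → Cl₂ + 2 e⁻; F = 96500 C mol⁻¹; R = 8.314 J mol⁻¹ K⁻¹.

3.88 L

n(Ag) = 53.8 / 107.87 = 0.4987 mol, so n(e⁻) = 1 × 0.4987 = 0.4987 mol.
The cells are in series, so the same 0.4987 mol of electrons passes through the second cell.
2 Cl⁻ → Cl₂ + 2 e⁻ — 2 mol e⁻ per mol Cl₂, so n(Cl₂) = 0.4987/2 = 0.2494 mol.
V = nRT/P = (0.2494 × 8.314 × 311) / (166 × 10³) = 0.00388 m³ = 3.88 L.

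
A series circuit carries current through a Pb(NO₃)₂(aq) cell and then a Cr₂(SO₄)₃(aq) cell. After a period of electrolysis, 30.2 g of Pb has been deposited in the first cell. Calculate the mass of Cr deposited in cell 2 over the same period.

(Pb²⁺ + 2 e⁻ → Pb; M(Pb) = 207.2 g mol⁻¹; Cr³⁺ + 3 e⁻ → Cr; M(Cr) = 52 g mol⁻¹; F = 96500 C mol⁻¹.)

5.05 g

n(Pb) = 30.2 / 207.2 = 0.1458 mol.
Since Pb²⁺ + 2 e⁻ → Pb, n(e⁻) passed = 2 × 0.1458 = 0.2915 mol.
Cells in series carry the same charge, so the same 0.2915 mol of electrons passes through cell 2.
Cr³⁺ + 3 e⁻ → Cr, so n(Cr) = 0.2915 / 3 = 0.09717 mol.
m(Cr) = 0.09717 × 52 = 5.05 g.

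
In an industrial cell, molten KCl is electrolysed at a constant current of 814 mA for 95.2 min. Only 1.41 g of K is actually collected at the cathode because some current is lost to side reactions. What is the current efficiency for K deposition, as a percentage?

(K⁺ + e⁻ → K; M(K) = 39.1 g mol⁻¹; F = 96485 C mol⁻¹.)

Q = I·t = 0.8140 × 5712.0 = 4650 C; n(e⁻) = 4650/96485 = 0.04819 mol.
Theoretical n(K) = n(e⁻)/1 = 0.04819 mol, i.e. m_theo = 0.04819 × 39.1 = 1.884 g.
Efficiency = m_actual / m_theo = 1.41 / 1.884 = 74.8 %.

74.8 %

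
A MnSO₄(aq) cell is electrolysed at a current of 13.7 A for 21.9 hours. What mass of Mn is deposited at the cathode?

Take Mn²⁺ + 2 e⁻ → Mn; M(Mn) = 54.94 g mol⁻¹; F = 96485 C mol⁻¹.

308 g

Q = I·t = 13.70 A × 78840 s = 1080000 C.
n(e⁻) = Q/F = 1080000 / 96485 = 11.19 mol.
Mn²⁺ + 2 e⁻ → Mn, so n(Mn) = n(e⁻)/2 = 5.597 mol.
m = n·M = 5.597 × 54.94 = 308 g.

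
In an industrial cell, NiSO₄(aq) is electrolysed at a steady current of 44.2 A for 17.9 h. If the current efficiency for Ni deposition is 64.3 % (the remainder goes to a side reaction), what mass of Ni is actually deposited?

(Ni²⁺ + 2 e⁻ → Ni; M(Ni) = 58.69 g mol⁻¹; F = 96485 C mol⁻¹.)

557 g

Q = I·t = 44.20 × 64440 = 2848000 C.
n(e⁻) = 2848000/96485 = 29.52 mol; theoretically n(Ni) = 29.52/2 = 14.76 mol, m_theo = 866.3 g.
At 64.3 % efficiency, m_actual = 0.643 × 866.3 = 557 g.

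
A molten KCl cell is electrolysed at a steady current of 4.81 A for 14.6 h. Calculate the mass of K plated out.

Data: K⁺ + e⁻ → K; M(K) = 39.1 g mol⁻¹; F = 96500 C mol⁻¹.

Q = I·t = 4.810 A × 52560 s = 252800 C.
n(e⁻) = Q/F = 252800 / 96500 = 2.620 mol.
K⁺ + e⁻ → K, so n(K) = n(e⁻)/1 = 2.620 mol.
m = n·M = 2.620 × 39.1 = 102 g.

102 g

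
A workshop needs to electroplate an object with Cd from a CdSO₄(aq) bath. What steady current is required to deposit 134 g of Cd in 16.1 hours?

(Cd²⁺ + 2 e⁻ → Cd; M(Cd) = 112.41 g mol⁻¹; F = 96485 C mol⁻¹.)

n(Cd) = 134 / 112.41 = 1.192 mol.
n(e⁻) = 2 × 1.192 = 2.384 mol.
Q = n(e⁻)·F = 2.384 × 96485 = 230000 C.
I = Q/t = 230000 / 57960 s = 3.97 A.

3.97 A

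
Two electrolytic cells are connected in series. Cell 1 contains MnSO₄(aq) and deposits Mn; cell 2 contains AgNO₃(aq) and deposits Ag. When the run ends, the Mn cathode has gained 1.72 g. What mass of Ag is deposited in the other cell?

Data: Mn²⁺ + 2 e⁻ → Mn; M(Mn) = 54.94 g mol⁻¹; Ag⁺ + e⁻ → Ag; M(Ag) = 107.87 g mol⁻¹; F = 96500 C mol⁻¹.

6.75 g

n(Mn) = 1.72 / 54.94 = 0.03131 mol.
Since Mn²⁺ + 2 e⁻ → Mn, n(e⁻) passed = 2 × 0.03131 = 0.06261 mol.
Cells in series carry the same charge, so the same 0.06261 mol of electrons passes through cell 2.
Ag⁺ + e⁻ → Ag, so n(Ag) = 0.06261 / 1 = 0.06261 mol.
m(Ag) = 0.06261 × 107.87 = 6.75 g.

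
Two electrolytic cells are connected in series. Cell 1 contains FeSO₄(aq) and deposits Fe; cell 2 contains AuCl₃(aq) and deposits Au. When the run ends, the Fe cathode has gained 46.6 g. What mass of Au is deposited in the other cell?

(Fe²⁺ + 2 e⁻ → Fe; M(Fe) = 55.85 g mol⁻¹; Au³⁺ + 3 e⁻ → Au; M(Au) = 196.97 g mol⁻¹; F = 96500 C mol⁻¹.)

n(Fe) = 46.6 / 55.85 = 0.8344 mol.
Since Fe²⁺ + 2 e⁻ → Fe, n(e⁻) passed = 2 × 0.8344 = 1.669 mol.
Cells in series carry the same charge, so the same 1.669 mol of electrons passes through cell 2.
Au³⁺ + 3 e⁻ → Au, so n(Au) = 1.669 / 3 = 0.5563 mol.
m(Au) = 0.5563 × 196.97 = 110 g.

110 g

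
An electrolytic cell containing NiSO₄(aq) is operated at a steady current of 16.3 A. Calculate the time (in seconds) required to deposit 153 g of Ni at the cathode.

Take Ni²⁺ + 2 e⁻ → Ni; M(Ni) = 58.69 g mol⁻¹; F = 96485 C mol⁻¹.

n(Ni) = m/M = 153 / 58.69 = 2.607 mol.
Each Ni atom requires 2 electrons, so n(e⁻) = 2 × 2.607 = 5.214 mol.
Q = n(e⁻)·F = 5.214 × 96485 = 503100 C.
t = Q/I = 503100 / 16.30 A = 30860 s.

30900 s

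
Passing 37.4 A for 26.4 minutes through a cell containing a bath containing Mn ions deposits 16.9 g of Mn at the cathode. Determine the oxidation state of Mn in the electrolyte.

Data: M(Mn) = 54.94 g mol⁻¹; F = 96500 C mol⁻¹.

Q = I·t = 37.40 A × 1584.0 s = 59240 C, so n(e⁻) = 59240/96500 = 0.6139 mol.
n(Mn) deposited = 16.9 / 54.94 = 0.3076 mol.
Electrons per atom = n(e⁻)/n(Mn) = 0.6139 / 0.3076 = 2.00 ≈ 2, so the ion is Mn²⁺.

+2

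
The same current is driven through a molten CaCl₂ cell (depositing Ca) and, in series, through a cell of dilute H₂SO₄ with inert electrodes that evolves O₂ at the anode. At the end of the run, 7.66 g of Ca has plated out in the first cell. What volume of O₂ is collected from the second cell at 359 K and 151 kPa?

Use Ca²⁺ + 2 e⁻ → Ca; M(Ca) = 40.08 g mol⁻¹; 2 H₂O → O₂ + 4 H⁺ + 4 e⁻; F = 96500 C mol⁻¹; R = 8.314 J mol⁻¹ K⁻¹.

n(Ca) = 7.66 / 40.08 = 0.1911 mol, so n(e⁻) = 2 × 0.1911 = 0.3822 mol.
The cells are in series, so the same 0.3822 mol of electrons passes through the second cell.
2 H₂O → O₂ + 4 H⁺ + 4 e⁻ — 4 mol e⁻ per mol O₂, so n(O₂) = 0.3822/4 = 0.09556 mol.
V = nRT/P = (0.09556 × 8.314 × 359) / (151 × 10³) = 0.00189 m³ = 1.89 L.

1.89 L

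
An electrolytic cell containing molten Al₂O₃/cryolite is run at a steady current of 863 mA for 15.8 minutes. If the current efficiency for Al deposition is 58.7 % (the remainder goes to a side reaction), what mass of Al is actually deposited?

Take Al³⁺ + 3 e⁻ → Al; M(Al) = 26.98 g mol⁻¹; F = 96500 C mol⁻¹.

0.0448 g

Q = I·t = 0.8630 × 948.00 = 818.1 C.
n(e⁻) = 818.1/96500 = 0.008478 mol; theoretically n(Al) = 0.008478/3 = 0.002826 mol, m_theo = 0.07625 g.
At 58.7 % efficiency, m_actual = 0.587 × 0.07625 = 0.0448 g.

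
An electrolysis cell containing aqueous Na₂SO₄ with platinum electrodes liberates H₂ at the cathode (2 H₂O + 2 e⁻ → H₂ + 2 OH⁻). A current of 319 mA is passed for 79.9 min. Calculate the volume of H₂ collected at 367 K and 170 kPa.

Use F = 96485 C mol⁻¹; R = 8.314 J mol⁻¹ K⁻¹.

0.142 L

Q = I·t = 0.3190 A × 4794.0 s = 1529 C.
n(e⁻) = Q/F = 1529 / 96485 = 0.01585 mol.
2 electrons are transferred per H₂ molecule, so n(H₂) = 0.01585 / 2 = 0.007925 mol.
V = nRT/P = (0.007925 × 8.314 × 367) / (170 × 10³ Pa) = 1.42 × 10⁻⁴ m³ = 0.142 L.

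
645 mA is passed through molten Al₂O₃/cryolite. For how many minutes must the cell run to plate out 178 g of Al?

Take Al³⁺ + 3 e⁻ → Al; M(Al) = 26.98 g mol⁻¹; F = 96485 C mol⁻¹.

n(Al) = m/M = 178 / 26.98 = 6.597 mol.
Each Al atom requires 3 electrons, so n(e⁻) = 3 × 6.597 = 19.79 mol.
Q = n(e⁻)·F = 19.79 × 96485 = 1910000 C.
t = Q/I = 1910000 / 0.6450 A = 2961000 s = 49300 min.

49300 min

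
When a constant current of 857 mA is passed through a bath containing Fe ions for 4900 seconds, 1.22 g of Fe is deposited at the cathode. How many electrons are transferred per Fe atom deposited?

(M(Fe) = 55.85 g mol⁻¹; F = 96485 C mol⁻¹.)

2

Q = I·t = 0.8570 A × 4900.0 s = 4199 C, so n(e⁻) = 4199/96485 = 0.04352 mol.
n(Fe) deposited = 1.22 / 55.85 = 0.02184 mol.
Electrons per atom = n(e⁻)/n(Fe) = 0.04352 / 0.02184 = 1.99 ≈ 2, so the ion is Fe²⁺.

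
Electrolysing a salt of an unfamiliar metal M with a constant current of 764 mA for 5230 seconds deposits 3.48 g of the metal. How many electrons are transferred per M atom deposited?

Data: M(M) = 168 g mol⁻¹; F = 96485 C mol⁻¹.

Q = I·t = 0.7640 A × 5230.0 s = 3996 C, so n(e⁻) = 3996/96485 = 0.04141 mol.
n(M) deposited = 3.48 / 168 = 0.02071 mol.
Electrons per atom = n(e⁻)/n(M) = 0.04141 / 0.02071 = 2.00 ≈ 2, so the ion is M²⁺.

2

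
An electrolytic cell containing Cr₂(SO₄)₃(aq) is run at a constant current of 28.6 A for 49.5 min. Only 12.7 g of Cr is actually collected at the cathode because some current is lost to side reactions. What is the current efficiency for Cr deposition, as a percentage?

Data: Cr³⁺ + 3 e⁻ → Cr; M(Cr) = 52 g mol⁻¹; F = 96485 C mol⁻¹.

83.2 %

Q = I·t = 28.60 × 2970.0 = 84940 C; n(e⁻) = 84940/96485 = 0.8804 mol.
Theoretical n(Cr) = n(e⁻)/3 = 0.2935 mol, i.e. m_theo = 0.2935 × 52 = 15.26 g.
Efficiency = m_actual / m_theo = 12.7 / 15.26 = 83.2 %.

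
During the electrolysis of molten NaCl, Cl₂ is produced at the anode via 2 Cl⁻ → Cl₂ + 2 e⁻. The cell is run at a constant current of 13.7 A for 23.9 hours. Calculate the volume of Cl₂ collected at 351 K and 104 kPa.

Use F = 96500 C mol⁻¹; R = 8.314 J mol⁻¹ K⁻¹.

Q = I·t = 13.70 A × 86040 s = 1179000 C.
n(e⁻) = Q/F = 1179000 / 96500 = 12.22 mol.
2 electrons are transferred per Cl₂ molecule, so n(Cl₂) = 12.22 / 2 = 6.108 mol.
V = nRT/P = (6.108 × 8.314 × 351) / (104 × 10³ Pa) = 0.171 m³ = 171 L.

171 L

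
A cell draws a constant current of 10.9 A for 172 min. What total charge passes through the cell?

Q = I·t = 10.90 A × 10320 s = 1.12 × 10⁵ C.

1.12 × 10⁵ C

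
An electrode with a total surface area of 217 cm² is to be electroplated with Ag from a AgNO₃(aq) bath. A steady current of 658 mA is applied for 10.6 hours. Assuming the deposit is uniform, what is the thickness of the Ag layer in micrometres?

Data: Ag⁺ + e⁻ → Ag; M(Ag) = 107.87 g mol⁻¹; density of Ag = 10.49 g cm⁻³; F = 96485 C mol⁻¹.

Q = I·t = 0.6580 × 38160 = 25110 C; n(e⁻) = 0.2602 mol.
n(Ag) = n(e⁻)/1 = 0.2602 mol, so m = 0.2602 × 107.87 = 28.07 g.
Volume = m/ρ = 28.07 / 10.49 = 2.676 cm³.
Thickness = V/A = 2.676 / 217 = 0.0123 cm = 123 μm.

123 μm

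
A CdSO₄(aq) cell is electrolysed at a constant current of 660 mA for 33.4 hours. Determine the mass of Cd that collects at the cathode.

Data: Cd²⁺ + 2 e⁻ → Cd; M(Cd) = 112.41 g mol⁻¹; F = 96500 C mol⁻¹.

Q = I·t = 0.6600 A × 120240 s = 79360 C.
n(e⁻) = Q/F = 79360 / 96500 = 0.8224 mol.
Cd²⁺ + 2 e⁻ → Cd, so n(Cd) = n(e⁻)/2 = 0.4112 mol.
m = n·M = 0.4112 × 112.41 = 46.2 g.

46.2 g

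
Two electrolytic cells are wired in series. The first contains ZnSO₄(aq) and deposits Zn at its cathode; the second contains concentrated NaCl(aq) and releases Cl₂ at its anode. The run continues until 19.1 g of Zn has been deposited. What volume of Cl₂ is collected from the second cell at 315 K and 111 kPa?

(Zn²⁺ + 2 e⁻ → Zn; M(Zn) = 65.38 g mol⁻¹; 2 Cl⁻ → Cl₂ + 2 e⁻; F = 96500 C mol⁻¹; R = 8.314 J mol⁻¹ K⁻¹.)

n(Zn) = 19.1 / 65.38 = 0.2921 mol, so n(e⁻) = 2 × 0.2921 = 0.5843 mol.
The cells are in series, so the same 0.5843 mol of electrons passes through the second cell.
2 Cl⁻ → Cl₂ + 2 e⁻ — 2 mol e⁻ per mol Cl₂, so n(Cl₂) = 0.5843/2 = 0.2921 mol.
V = nRT/P = (0.2921 × 8.314 × 315) / (111 × 10³) = 0.00689 m³ = 6.89 L.

6.89 L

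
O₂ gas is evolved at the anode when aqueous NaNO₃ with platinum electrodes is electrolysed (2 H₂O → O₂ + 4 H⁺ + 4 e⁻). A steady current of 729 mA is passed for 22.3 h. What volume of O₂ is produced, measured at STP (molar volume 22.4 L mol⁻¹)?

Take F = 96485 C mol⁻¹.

Q = I·t = 0.7290 A × 80280 s = 58520 C.
n(e⁻) = Q/F = 58520 / 96485 = 0.6066 mol.
4 electrons are transferred per O₂ molecule, so n(O₂) = 0.6066 / 4 = 0.1516 mol.
V = n × V_m = 0.1516 × 22.4 = 3.40 L.

3.40 L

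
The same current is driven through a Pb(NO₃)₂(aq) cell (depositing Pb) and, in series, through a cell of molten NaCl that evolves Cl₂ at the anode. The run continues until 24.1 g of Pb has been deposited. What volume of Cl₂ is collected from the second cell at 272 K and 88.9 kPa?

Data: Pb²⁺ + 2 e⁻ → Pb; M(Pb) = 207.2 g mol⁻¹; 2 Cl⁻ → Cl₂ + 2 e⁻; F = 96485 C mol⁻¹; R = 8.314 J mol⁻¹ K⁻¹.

n(Pb) = 24.1 / 207.2 = 0.1163 mol, so n(e⁻) = 2 × 0.1163 = 0.2326 mol.
The cells are in series, so the same 0.2326 mol of electrons passes through the second cell.
2 Cl⁻ → Cl₂ + 2 e⁻ — 2 mol e⁻ per mol Cl₂, so n(Cl₂) = 0.2326/2 = 0.1163 mol.
V = nRT/P = (0.1163 × 8.314 × 272) / (88.9 × 10³) = 0.00296 m³ = 2.96 L.

2.96 L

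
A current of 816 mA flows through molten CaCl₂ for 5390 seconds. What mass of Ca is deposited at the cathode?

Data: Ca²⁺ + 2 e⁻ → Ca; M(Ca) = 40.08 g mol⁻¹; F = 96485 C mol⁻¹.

Q = I·t = 0.8160 A × 5390.0 s = 4398 C.
n(e⁻) = Q/F = 4398 / 96485 = 0.04558 mol.
Ca²⁺ + 2 e⁻ → Ca, so n(Ca) = n(e⁻)/2 = 0.02279 mol.
m = n·M = 0.02279 × 40.08 = 0.914 g.

0.914 g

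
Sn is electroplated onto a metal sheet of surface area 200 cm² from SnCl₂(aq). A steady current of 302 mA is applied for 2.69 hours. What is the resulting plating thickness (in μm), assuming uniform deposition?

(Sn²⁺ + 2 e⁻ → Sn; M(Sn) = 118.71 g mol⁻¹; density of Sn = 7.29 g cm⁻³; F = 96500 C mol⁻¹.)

Q = I·t = 0.3020 × 9684.0 = 2925 C; n(e⁻) = 0.03031 mol.
n(Sn) = n(e⁻)/2 = 0.01515 mol, so m = 0.01515 × 118.71 = 1.799 g.
Volume = m/ρ = 1.799 / 7.29 = 0.2468 cm³.
Thickness = V/A = 0.2468 / 200 = 0.00123 cm = 12.3 μm.

12.3 μm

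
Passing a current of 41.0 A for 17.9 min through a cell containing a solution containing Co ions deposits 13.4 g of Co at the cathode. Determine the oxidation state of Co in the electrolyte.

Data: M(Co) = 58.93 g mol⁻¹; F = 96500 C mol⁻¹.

+2

Q = I·t = 41.00 A × 1074.0 s = 44030 C, so n(e⁻) = 44030/96500 = 0.4563 mol.
n(Co) deposited = 13.4 / 58.93 = 0.2274 mol.
Electrons per atom = n(e⁻)/n(Co) = 0.4563 / 0.2274 = 2.01 ≈ 2, so the ion is Co²⁺.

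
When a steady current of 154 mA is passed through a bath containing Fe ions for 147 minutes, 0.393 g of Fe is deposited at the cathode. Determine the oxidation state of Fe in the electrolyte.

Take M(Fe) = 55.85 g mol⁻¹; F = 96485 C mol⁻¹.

+2

Q = I·t = 0.1540 A × 8820.0 s = 1358 C, so n(e⁻) = 1358/96485 = 0.01408 mol.
n(Fe) deposited = 0.393 / 55.85 = 0.007037 mol.
Electrons per atom = n(e⁻)/n(Fe) = 0.01408 / 0.007037 = 2.00 ≈ 2, so the ion is Fe²⁺.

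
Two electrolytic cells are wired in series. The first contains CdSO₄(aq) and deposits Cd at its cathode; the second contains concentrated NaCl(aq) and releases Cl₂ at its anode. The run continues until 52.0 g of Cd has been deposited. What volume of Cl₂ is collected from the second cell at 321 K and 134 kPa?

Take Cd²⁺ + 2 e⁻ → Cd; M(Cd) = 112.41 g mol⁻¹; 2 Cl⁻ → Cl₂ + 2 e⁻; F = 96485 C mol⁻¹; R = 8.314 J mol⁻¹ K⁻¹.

9.21 L

n(Cd) = 52.0 / 112.41 = 0.4626 mol, so n(e⁻) = 2 × 0.4626 = 0.9252 mol.
The cells are in series, so the same 0.9252 mol of electrons passes through the second cell.
2 Cl⁻ → Cl₂ + 2 e⁻ — 2 mol e⁻ per mol Cl₂, so n(Cl₂) = 0.9252/2 = 0.4626 mol.
V = nRT/P = (0.4626 × 8.314 × 321) / (134 × 10³) = 0.00921 m³ = 9.21 L.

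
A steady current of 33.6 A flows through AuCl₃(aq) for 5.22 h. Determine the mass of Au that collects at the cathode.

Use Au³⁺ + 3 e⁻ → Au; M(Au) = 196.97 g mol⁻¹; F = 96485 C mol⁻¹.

Q = I·t = 33.60 A × 18792 s = 631400 C.
n(e⁻) = Q/F = 631400 / 96485 = 6.544 mol.
Au³⁺ + 3 e⁻ → Au, so n(Au) = n(e⁻)/3 = 2.181 mol.
m = n·M = 2.181 × 196.97 = 430 g.

430 g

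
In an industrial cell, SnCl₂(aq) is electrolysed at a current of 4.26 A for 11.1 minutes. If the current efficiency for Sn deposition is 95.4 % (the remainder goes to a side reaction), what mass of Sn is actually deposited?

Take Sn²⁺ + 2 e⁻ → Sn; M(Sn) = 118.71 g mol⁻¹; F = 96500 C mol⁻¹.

1.66 g

Q = I·t = 4.260 × 666.00 = 2837 C.
n(e⁻) = 2837/96500 = 0.02940 mol; theoretically n(Sn) = 0.02940/2 = 0.01470 mol, m_theo = 1.745 g.
At 95.4 % efficiency, m_actual = 0.954 × 1.745 = 1.66 g.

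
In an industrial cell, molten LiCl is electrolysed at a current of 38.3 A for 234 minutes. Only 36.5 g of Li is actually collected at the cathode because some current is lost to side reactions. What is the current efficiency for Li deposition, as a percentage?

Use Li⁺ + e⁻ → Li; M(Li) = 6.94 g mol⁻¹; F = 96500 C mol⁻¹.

94.4 %

Q = I·t = 38.30 × 14040 = 537700 C; n(e⁻) = 537700/96500 = 5.572 mol.
Theoretical n(Li) = n(e⁻)/1 = 5.572 mol, i.e. m_theo = 5.572 × 6.94 = 38.67 g.
Efficiency = m_actual / m_theo = 36.5 / 38.67 = 94.4 %.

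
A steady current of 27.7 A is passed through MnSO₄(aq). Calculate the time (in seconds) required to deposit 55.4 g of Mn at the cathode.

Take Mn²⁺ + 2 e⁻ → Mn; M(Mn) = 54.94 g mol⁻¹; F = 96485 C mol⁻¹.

7020 s

n(Mn) = m/M = 55.4 / 54.94 = 1.008 mol.
Each Mn atom requires 2 electrons, so n(e⁻) = 2 × 1.008 = 2.017 mol.
Q = n(e⁻)·F = 2.017 × 96485 = 194600 C.
t = Q/I = 194600 / 27.70 A = 7025 s.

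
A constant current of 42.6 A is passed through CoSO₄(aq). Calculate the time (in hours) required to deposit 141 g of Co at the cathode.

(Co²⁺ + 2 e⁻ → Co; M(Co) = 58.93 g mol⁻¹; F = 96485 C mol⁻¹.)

3.01 h

n(Co) = m/M = 141 / 58.93 = 2.393 mol.
Each Co atom requires 2 electrons, so n(e⁻) = 2 × 2.393 = 4.785 mol.
Q = n(e⁻)·F = 4.785 × 96485 = 461700 C.
t = Q/I = 461700 / 42.60 A = 10840 s = 3.01 h.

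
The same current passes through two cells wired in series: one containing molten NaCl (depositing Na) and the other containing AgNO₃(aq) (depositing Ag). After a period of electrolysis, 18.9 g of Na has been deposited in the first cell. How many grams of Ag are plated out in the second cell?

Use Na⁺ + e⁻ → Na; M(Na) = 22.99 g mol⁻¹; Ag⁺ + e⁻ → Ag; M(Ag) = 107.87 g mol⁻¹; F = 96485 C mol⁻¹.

n(Na) = 18.9 / 22.99 = 0.8221 mol.
Since Na⁺ + e⁻ → Na, n(e⁻) passed = 1 × 0.8221 = 0.8221 mol.
Cells in series carry the same charge, so the same 0.8221 mol of electrons passes through cell 2.
Ag⁺ + e⁻ → Ag, so n(Ag) = 0.8221 / 1 = 0.8221 mol.
m(Ag) = 0.8221 × 107.87 = 88.7 g.

88.7 g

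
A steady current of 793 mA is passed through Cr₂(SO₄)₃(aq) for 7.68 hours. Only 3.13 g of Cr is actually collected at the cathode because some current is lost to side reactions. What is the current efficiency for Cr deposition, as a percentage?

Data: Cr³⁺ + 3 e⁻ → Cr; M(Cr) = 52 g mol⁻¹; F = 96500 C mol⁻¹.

Q = I·t = 0.7930 × 27648 = 21920 C; n(e⁻) = 21920/96500 = 0.2272 mol.
Theoretical n(Cr) = n(e⁻)/3 = 0.07573 mol, i.e. m_theo = 0.07573 × 52 = 3.938 g.
Efficiency = m_actual / m_theo = 3.13 / 3.938 = 79.5 %.

79.5 %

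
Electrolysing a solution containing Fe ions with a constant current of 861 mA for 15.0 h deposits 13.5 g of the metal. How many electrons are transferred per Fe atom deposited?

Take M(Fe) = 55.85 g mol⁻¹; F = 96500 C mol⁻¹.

Q = I·t = 0.8610 A × 54000 s = 46490 C, so n(e⁻) = 46490/96500 = 0.4818 mol.
n(Fe) deposited = 13.5 / 55.85 = 0.2417 mol.
Electrons per atom = n(e⁻)/n(Fe) = 0.4818 / 0.2417 = 1.99 ≈ 2, so the ion is Fe²⁺.

2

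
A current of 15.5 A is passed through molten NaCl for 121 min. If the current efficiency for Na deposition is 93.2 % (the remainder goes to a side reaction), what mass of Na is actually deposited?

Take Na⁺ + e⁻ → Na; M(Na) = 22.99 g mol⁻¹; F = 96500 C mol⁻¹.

25.0 g

Q = I·t = 15.50 × 7260.0 = 112500 C.
n(e⁻) = 112500/96500 = 1.166 mol; theoretically n(Na) = 1.166/1 = 1.166 mol, m_theo = 26.81 g.
At 93.2 % efficiency, m_actual = 0.932 × 26.81 = 25.0 g.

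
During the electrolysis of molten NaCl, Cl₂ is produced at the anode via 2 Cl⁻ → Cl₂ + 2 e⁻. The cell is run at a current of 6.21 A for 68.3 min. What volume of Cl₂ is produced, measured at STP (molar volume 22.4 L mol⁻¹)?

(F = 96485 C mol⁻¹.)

2.95 L

Q = I·t = 6.210 A × 4098.0 s = 25450 C.
n(e⁻) = Q/F = 25450 / 96485 = 0.2638 mol.
2 electrons are transferred per Cl₂ molecule, so n(Cl₂) = 0.2638 / 2 = 0.1319 mol.
V = n × V_m = 0.1319 × 22.4 = 2.95 L.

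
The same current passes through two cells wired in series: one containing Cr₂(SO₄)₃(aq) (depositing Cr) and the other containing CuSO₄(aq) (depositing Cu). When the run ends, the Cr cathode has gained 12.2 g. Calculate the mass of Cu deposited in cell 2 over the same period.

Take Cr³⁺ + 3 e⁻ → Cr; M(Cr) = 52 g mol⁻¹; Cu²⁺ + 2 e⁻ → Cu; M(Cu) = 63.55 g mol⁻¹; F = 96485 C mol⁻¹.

22.4 g

n(Cr) = 12.2 / 52 = 0.2346 mol.
Since Cr³⁺ + 3 e⁻ → Cr, n(e⁻) passed = 3 × 0.2346 = 0.7038 mol.
Cells in series carry the same charge, so the same 0.7038 mol of electrons passes through cell 2.
Cu²⁺ + 2 e⁻ → Cu, so n(Cu) = 0.7038 / 2 = 0.3519 mol.
m(Cu) = 0.3519 × 63.55 = 22.4 g.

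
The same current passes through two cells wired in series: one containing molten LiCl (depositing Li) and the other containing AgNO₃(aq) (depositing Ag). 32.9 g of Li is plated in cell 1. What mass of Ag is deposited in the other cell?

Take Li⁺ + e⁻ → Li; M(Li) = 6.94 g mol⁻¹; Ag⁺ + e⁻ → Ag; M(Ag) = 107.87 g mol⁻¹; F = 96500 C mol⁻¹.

511 g

n(Li) = 32.9 / 6.94 = 4.741 mol.
Since Li⁺ + e⁻ → Li, n(e⁻) passed = 1 × 4.741 = 4.741 mol.
Cells in series carry the same charge, so the same 4.741 mol of electrons passes through cell 2.
Ag⁺ + e⁻ → Ag, so n(Ag) = 4.741 / 1 = 4.741 mol.
m(Ag) = 4.741 × 107.87 = 511 g.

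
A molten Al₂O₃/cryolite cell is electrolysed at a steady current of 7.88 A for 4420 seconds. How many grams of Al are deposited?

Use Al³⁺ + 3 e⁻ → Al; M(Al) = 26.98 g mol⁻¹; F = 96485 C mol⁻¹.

3.25 g

Q = I·t = 7.880 A × 4420.0 s = 34830 C.
n(e⁻) = Q/F = 34830 / 96485 = 0.3610 mol.
Al³⁺ + 3 e⁻ → Al, so n(Al) = n(e⁻)/3 = 0.1203 mol.
m = n·M = 0.1203 × 26.98 = 3.25 g.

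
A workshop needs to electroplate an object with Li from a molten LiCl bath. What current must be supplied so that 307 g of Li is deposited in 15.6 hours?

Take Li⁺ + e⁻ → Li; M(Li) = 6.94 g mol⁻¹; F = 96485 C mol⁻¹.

n(Li) = 307 / 6.94 = 44.24 mol.
n(e⁻) = 1 × 44.24 = 44.24 mol.
Q = n(e⁻)·F = 44.24 × 96485 = 4268000 C.
I = Q/t = 4268000 / 56160 s = 76.0 A.

76.0 A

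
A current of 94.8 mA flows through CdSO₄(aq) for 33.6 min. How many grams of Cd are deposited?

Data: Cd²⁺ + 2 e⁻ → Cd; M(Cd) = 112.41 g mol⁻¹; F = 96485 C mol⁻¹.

0.111 g

Q = I·t = 0.09480 A × 2016.0 s = 191.1 C.
n(e⁻) = Q/F = 191.1 / 96485 = 0.001981 mol.
Cd²⁺ + 2 e⁻ → Cd, so n(Cd) = n(e⁻)/2 = 0.0009904 mol.
m = n·M = 0.0009904 × 112.41 = 0.111 g.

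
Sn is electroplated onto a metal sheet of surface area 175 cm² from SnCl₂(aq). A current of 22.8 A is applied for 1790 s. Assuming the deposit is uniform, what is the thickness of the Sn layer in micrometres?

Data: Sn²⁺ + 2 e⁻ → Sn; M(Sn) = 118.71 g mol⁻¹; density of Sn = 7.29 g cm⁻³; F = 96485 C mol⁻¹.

197 μm

Q = I·t = 22.80 × 1790.0 = 40810 C; n(e⁻) = 0.4230 mol.
n(Sn) = n(e⁻)/2 = 0.2115 mol, so m = 0.2115 × 118.71 = 25.11 g.
Volume = m/ρ = 25.11 / 7.29 = 3.444 cm³.
Thickness = V/A = 3.444 / 175 = 0.0197 cm = 197 μm.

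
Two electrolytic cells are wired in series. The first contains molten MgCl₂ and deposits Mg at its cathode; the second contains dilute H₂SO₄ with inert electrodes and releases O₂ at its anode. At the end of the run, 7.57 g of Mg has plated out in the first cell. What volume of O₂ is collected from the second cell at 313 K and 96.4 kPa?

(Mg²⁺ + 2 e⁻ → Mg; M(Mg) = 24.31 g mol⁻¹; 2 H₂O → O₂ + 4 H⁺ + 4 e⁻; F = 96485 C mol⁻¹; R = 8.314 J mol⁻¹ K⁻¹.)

4.20 L

n(Mg) = 7.57 / 24.31 = 0.3114 mol, so n(e⁻) = 2 × 0.3114 = 0.6228 mol.
The cells are in series, so the same 0.6228 mol of electrons passes through the second cell.
2 H₂O → O₂ + 4 H⁺ + 4 e⁻ — 4 mol e⁻ per mol O₂, so n(O₂) = 0.6228/4 = 0.1557 mol.
V = nRT/P = (0.1557 × 8.314 × 313) / (96.4 × 10³) = 0.00420 m³ = 4.20 L.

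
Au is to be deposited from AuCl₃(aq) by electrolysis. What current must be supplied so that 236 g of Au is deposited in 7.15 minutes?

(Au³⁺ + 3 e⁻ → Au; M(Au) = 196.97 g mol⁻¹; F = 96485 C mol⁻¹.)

808 A

n(Au) = 236 / 196.97 = 1.198 mol.
n(e⁻) = 3 × 1.198 = 3.594 mol.
Q = n(e⁻)·F = 3.594 × 96485 = 346800 C.
I = Q/t = 346800 / 429.00 s = 808 A.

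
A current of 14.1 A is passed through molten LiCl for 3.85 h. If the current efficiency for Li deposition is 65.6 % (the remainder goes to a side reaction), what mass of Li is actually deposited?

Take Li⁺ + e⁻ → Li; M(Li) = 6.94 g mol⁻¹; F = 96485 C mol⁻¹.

Q = I·t = 14.10 × 13860 = 195400 C.
n(e⁻) = 195400/96485 = 2.025 mol; theoretically n(Li) = 2.025/1 = 2.025 mol, m_theo = 14.06 g.
At 65.6 % efficiency, m_actual = 0.656 × 14.06 = 9.22 g.

9.22 g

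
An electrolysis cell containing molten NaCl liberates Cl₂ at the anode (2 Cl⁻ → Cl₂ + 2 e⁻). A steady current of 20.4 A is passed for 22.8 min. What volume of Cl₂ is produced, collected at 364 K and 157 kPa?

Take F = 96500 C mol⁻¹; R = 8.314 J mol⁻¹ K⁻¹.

Q = I·t = 20.40 A × 1368.0 s = 27910 C.
n(e⁻) = Q/F = 27910 / 96500 = 0.2892 mol.
2 electrons are transferred per Cl₂ molecule, so n(Cl₂) = 0.2892 / 2 = 0.1446 mol.
V = nRT/P = (0.1446 × 8.314 × 364) / (157 × 10³ Pa) = 0.00279 m³ = 2.79 L.

2.79 L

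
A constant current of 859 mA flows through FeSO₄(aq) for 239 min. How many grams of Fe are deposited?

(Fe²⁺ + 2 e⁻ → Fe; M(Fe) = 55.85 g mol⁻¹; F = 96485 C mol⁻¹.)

3.57 g

Q = I·t = 0.8590 A × 14340 s = 12320 C.
n(e⁻) = Q/F = 12320 / 96485 = 0.1277 mol.
Fe²⁺ + 2 e⁻ → Fe, so n(Fe) = n(e⁻)/2 = 0.06383 mol.
m = n·M = 0.06383 × 55.85 = 3.57 g.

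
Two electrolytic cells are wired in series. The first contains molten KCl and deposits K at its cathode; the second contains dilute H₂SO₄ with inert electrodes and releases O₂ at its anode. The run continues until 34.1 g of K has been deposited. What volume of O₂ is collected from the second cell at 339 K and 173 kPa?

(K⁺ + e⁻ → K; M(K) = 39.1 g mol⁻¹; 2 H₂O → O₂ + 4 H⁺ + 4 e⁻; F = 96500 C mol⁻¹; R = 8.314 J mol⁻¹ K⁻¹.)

3.55 L

n(K) = 34.1 / 39.1 = 0.8721 mol, so n(e⁻) = 1 × 0.8721 = 0.8721 mol.
The cells are in series, so the same 0.8721 mol of electrons passes through the second cell.
2 H₂O → O₂ + 4 H⁺ + 4 e⁻ — 4 mol e⁻ per mol O₂, so n(O₂) = 0.8721/4 = 0.2180 mol.
V = nRT/P = (0.2180 × 8.314 × 339) / (173 × 10³) = 0.00355 m³ = 3.55 L.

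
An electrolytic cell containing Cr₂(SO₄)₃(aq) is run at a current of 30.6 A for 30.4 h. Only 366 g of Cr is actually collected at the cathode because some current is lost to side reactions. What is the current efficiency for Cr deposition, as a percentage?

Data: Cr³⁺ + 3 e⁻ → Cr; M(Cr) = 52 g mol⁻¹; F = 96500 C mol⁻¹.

Q = I·t = 30.60 × 109440 = 3349000 C; n(e⁻) = 3349000/96500 = 34.70 mol.
Theoretical n(Cr) = n(e⁻)/3 = 11.57 mol, i.e. m_theo = 11.57 × 52 = 601.5 g.
Efficiency = m_actual / m_theo = 366 / 601.5 = 60.8 %.

60.8 %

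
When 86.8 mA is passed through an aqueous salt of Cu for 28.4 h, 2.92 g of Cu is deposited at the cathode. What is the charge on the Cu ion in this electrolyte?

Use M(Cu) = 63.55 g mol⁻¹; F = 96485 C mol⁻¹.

Q = I·t = 0.08680 A × 102240 s = 8874 C, so n(e⁻) = 8874/96485 = 0.09198 mol.
n(Cu) deposited = 2.92 / 63.55 = 0.04595 mol.
Electrons per atom = n(e⁻)/n(Cu) = 0.09198 / 0.04595 = 2.00 ≈ 2, so the ion is Cu²⁺.

+2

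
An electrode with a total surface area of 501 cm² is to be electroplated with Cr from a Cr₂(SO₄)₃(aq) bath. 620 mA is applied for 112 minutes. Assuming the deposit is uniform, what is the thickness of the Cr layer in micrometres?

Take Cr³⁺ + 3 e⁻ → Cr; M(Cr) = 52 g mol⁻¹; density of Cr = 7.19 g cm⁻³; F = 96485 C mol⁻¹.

2.08 μm

Q = I·t = 0.6200 × 6720.0 = 4166 C; n(e⁻) = 0.04318 mol.
n(Cr) = n(e⁻)/3 = 0.01439 mol, so m = 0.01439 × 52 = 0.7485 g.
Volume = m/ρ = 0.7485 / 7.19 = 0.1041 cm³.
Thickness = V/A = 0.1041 / 501 = 2.08 × 10⁻⁴ cm = 2.08 μm.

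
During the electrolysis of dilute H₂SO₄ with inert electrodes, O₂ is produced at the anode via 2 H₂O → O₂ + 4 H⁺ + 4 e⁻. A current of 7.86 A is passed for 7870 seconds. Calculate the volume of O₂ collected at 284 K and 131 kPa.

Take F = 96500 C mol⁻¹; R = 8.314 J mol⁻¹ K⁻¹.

Q = I·t = 7.860 A × 7870.0 s = 61860 C.
n(e⁻) = Q/F = 61860 / 96500 = 0.6410 mol.
4 electrons are transferred per O₂ molecule, so n(O₂) = 0.6410 / 4 = 0.1603 mol.
V = nRT/P = (0.1603 × 8.314 × 284) / (131 × 10³ Pa) = 0.00289 m³ = 2.89 L.

2.89 L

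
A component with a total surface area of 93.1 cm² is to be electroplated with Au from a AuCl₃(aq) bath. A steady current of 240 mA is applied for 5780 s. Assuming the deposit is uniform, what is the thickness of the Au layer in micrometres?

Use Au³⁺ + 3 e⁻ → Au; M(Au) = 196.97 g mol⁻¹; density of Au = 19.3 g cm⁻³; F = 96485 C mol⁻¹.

5.25 μm

Q = I·t = 0.2400 × 5780.0 = 1387 C; n(e⁻) = 0.01438 mol.
n(Au) = n(e⁻)/3 = 0.004792 mol, so m = 0.004792 × 196.97 = 0.9440 g.
Volume = m/ρ = 0.9440 / 19.3 = 0.04891 cm³.
Thickness = V/A = 0.04891 / 93.1 = 5.25 × 10⁻⁴ cm = 5.25 μm.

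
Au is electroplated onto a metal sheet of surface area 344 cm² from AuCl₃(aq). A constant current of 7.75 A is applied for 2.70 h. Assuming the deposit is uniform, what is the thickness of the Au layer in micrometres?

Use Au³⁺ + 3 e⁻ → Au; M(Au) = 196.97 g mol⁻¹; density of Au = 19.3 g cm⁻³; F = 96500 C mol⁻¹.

Q = I·t = 7.750 × 9720.0 = 75330 C; n(e⁻) = 0.7806 mol.
n(Au) = n(e⁻)/3 = 0.2602 mol, so m = 0.2602 × 196.97 = 51.25 g.
Volume = m/ρ = 51.25 / 19.3 = 2.656 cm³.
Thickness = V/A = 2.656 / 344 = 0.00772 cm = 77.2 μm.

77.2 μm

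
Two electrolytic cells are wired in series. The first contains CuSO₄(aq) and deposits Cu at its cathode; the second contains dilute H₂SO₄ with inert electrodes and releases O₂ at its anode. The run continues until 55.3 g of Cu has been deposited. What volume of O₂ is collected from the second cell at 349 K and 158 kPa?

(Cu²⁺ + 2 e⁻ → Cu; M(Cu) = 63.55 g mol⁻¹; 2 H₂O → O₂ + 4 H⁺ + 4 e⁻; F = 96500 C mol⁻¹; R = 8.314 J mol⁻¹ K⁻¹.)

n(Cu) = 55.3 / 63.55 = 0.8702 mol, so n(e⁻) = 2 × 0.8702 = 1.740 mol.
The cells are in series, so the same 1.740 mol of electrons passes through the second cell.
2 H₂O → O₂ + 4 H⁺ + 4 e⁻ — 4 mol e⁻ per mol O₂, so n(O₂) = 1.740/4 = 0.4351 mol.
V = nRT/P = (0.4351 × 8.314 × 349) / (158 × 10³) = 0.00799 m³ = 7.99 L.

7.99 L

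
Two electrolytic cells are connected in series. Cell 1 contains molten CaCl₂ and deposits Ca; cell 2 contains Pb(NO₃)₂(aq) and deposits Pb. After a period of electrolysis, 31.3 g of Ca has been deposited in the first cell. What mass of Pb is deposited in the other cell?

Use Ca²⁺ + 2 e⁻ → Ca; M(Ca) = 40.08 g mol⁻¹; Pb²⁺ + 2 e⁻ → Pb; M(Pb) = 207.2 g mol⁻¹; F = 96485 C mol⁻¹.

n(Ca) = 31.3 / 40.08 = 0.7809 mol.
Since Ca²⁺ + 2 e⁻ → Ca, n(e⁻) passed = 2 × 0.7809 = 1.562 mol.
Cells in series carry the same charge, so the same 1.562 mol of electrons passes through cell 2.
Pb²⁺ + 2 e⁻ → Pb, so n(Pb) = 1.562 / 2 = 0.7809 mol.
m(Pb) = 0.7809 × 207.2 = 162 g.

162 g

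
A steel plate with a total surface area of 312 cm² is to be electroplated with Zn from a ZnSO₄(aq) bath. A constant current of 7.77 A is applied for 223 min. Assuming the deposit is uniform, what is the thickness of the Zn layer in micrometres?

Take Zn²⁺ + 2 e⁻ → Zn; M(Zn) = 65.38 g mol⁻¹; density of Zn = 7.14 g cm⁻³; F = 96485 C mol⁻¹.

158 μm

Q = I·t = 7.770 × 13380 = 104000 C; n(e⁻) = 1.078 mol.
n(Zn) = n(e⁻)/2 = 0.5388 mol, so m = 0.5388 × 65.38 = 35.22 g.
Volume = m/ρ = 35.22 / 7.14 = 4.933 cm³.
Thickness = V/A = 4.933 / 312 = 0.0158 cm = 158 μm.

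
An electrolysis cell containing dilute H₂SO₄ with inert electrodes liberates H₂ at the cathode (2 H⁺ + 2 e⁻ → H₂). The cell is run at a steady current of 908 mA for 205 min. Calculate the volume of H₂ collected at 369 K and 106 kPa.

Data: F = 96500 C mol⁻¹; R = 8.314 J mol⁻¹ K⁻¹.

1.67 L

Q = I·t = 0.9080 A × 12300 s = 11170 C.
n(e⁻) = Q/F = 11170 / 96500 = 0.1157 mol.
2 electrons are transferred per H₂ molecule, so n(H₂) = 0.1157 / 2 = 0.05787 mol.
V = nRT/P = (0.05787 × 8.314 × 369) / (106 × 10³ Pa) = 0.00167 m³ = 1.67 L.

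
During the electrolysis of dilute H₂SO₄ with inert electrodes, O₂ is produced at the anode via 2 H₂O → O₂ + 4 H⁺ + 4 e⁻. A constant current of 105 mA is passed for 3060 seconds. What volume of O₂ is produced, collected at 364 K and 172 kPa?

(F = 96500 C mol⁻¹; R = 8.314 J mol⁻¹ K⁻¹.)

0.0146 L

Q = I·t = 0.1050 A × 3060.0 s = 321.3 C.
n(e⁻) = Q/F = 321.3 / 96500 = 0.003330 mol.
4 electrons are transferred per O₂ molecule, so n(O₂) = 0.003330 / 4 = 0.0008324 mol.
V = nRT/P = (0.0008324 × 8.314 × 364) / (172 × 10³ Pa) = 1.46 × 10⁻⁵ m³ = 0.0146 L.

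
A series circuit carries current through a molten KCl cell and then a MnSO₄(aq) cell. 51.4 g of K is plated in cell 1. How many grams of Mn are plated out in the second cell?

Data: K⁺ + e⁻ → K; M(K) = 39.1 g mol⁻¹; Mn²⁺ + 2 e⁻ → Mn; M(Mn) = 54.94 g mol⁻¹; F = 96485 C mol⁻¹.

n(K) = 51.4 / 39.1 = 1.315 mol.
Since K⁺ + e⁻ → K, n(e⁻) passed = 1 × 1.315 = 1.315 mol.
Cells in series carry the same charge, so the same 1.315 mol of electrons passes through cell 2.
Mn²⁺ + 2 e⁻ → Mn, so n(Mn) = 1.315 / 2 = 0.6573 mol.
m(Mn) = 0.6573 × 54.94 = 36.1 g.

36.1 g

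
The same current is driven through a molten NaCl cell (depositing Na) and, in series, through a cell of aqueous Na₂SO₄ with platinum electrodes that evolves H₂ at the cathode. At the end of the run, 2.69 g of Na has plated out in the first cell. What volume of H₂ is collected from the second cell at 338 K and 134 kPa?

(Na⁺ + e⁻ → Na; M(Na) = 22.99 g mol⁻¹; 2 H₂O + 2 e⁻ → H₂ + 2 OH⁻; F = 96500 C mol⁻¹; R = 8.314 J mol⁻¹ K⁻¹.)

n(Na) = 2.69 / 22.99 = 0.1170 mol, so n(e⁻) = 1 × 0.1170 = 0.1170 mol.
The cells are in series, so the same 0.1170 mol of electrons passes through the second cell.
2 H₂O + 2 e⁻ → H₂ + 2 OH⁻ — 2 mol e⁻ per mol H₂, so n(H₂) = 0.1170/2 = 0.05850 mol.
V = nRT/P = (0.05850 × 8.314 × 338) / (134 × 10³) = 0.00123 m³ = 1.23 L.

1.23 L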